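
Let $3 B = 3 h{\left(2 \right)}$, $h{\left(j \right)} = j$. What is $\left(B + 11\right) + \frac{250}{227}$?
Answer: $\frac{3201}{227} \approx 14.101$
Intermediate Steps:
$B = 2$ ($B = \frac{3 \cdot 2}{3} = \frac{1}{3} \cdot 6 = 2$)
$\left(B + 11\right) + \frac{250}{227} = \left(2 + 11\right) + \frac{250}{227} = 13 + 250 \cdot \frac{1}{227} = 13 + \frac{250}{227} = \frac{3201}{227}$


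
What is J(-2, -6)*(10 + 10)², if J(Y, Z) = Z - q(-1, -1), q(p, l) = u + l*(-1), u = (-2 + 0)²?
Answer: -4400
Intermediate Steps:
u = 4 (u = (-2)² = 4)
q(p, l) = 4 - l (q(p, l) = 4 + l*(-1) = 4 - l)
J(Y, Z) = -5 + Z (J(Y, Z) = Z - (4 - 1*(-1)) = Z - (4 + 1) = Z - 1*5 = Z - 5 = -5 + Z)
J(-2, -6)*(10 + 10)² = (-5 - 6)*(10 + 10)² = -11*20² = -11*400 = -4400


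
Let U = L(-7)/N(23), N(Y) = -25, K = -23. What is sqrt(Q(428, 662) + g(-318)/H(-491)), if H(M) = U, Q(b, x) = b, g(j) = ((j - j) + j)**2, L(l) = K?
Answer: 2*sqrt(14593178)/23 ≈ 332.18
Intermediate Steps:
L(l) = -23
g(j) = j**2 (g(j) = (0 + j)**2 = j**2)
U = 23/25 (U = -23/(-25) = -23*(-1/25) = 23/25 ≈ 0.92000)
H(M) = 23/25
sqrt(Q(428, 662) + g(-318)/H(-491)) = sqrt(428 + (-318)**2/(23/25)) = sqrt(428 + 101124*(25/23)) = sqrt(428 + 2528100/23) = sqrt(2537944/23) = 2*sqrt(14593178)/23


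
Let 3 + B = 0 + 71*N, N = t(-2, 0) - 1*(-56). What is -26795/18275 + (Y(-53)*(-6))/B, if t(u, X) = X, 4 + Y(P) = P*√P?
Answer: -21203587/14521315 + 318*I*√53/3973 ≈ -1.4602 + 0.5827*I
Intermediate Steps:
Y(P) = -4 + P^(3/2) (Y(P) = -4 + P*√P = -4 + P^(3/2))
N = 56 (N = 0 - 1*(-56) = 0 + 56 = 56)
B = 3973 (B = -3 + (0 + 71*56) = -3 + (0 + 3976) = -3 + 3976 = 3973)
-26795/18275 + (Y(-53)*(-6))/B = -26795/18275 + ((-4 + (-53)^(3/2))*(-6))/3973 = -26795*1/18275 + ((-4 - 53*I*√53)*(-6))*(1/3973) = -5359/3655 + (24 + 318*I*√53)*(1/3973) = -5359/3655 + (24/3973 + 318*I*√53/3973) = -21203587/14521315 + 318*I*√53/3973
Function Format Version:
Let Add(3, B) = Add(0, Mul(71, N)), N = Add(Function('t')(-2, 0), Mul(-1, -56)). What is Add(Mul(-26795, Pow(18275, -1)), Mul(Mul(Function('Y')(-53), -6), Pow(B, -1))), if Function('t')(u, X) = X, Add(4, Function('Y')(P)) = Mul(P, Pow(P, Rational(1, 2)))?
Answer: Add(Rational(-21203587, 14521315), Mul(Rational(318, 3973), I, Pow(53, Rational(1, 2)))) ≈ Add(-1.4602, Mul(0.58270, I))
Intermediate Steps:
Function('Y')(P) = Add(-4, Pow(P, Rational(3, 2))) (Function('Y')(P) = Add(-4, Mul(P, Pow(P, Rational(1, 2)))) = Add(-4, Pow(P, Rational(3, 2))))
N = 56 (N = Add(0, Mul(-1, -56)) = Add(0, 56) = 56)
B = 3973 (B = Add(-3, Add(0, Mul(71, 56))) = Add(-3, Add(0, 3976)) = Add(-3, 3976) = 3973)
Add(Mul(-26795, Pow(18275, -1)), Mul(Mul(Function('Y')(-53), -6), Pow(B, -1))) = Add(Mul(-26795, Pow(18275, -1)), Mul(Mul(Add(-4, Pow(-53, Rational(3, 2))), -6), Pow(3973, -1))) = Add(Mul(-26795, Rational(1, 18275)), Mul(Mul(Add(-4, Mul(-53, I, Pow(53, Rational(1, 2)))), -6), Rational(1, 3973))) = Add(Rational(-5359, 3655), Mul(Add(24, Mul(318, I, Pow(53, Rational(1, 2)))), Rational(1, 3973))) = Add(Rational(-5359, 3655), Add(Rational(24, 3973), Mul(Rational(318, 3973), I, Pow(53, Rational(1, 2))))) = Add(Rational(-21203587, 14521315), Mul(Rational(318, 3973), I, Pow(53, Rational(1, 2))))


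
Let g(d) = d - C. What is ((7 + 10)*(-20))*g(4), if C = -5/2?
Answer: -2210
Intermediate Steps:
C = -5/2 (C = -5*½ = -5/2 ≈ -2.5000)
g(d) = 5/2 + d (g(d) = d - 1*(-5/2) = d + 5/2 = 5/2 + d)
((7 + 10)*(-20))*g(4) = ((7 + 10)*(-20))*(5/2 + 4) = (17*(-20))*(13/2) = -340*13/2 = -2210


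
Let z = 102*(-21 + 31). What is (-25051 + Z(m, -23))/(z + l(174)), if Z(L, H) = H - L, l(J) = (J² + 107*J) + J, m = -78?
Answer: -2083/4174 ≈ -0.49904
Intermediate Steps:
l(J) = J² + 108*J
z = 1020 (z = 102*10 = 1020)
(-25051 + Z(m, -23))/(z + l(174)) = (-25051 + (-23 - 1*(-78)))/(1020 + 174*(108 + 174)) = (-25051 + (-23 + 78))/(1020 + 174*282) = (-25051 + 55)/(1020 + 49068) = -24996/50088 = -24996*1/50088 = -2083/4174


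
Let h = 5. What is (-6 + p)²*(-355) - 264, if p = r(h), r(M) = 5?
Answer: -619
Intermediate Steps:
p = 5
(-6 + p)²*(-355) - 264 = (-6 + 5)²*(-355) - 264 = (-1)²*(-355) - 264 = 1*(-355) - 264 = -355 - 264 = -619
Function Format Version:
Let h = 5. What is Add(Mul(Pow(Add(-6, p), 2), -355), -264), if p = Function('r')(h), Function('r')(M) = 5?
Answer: -619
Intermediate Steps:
p = 5
Add(Mul(Pow(Add(-6, p), 2), -355), -264) = Add(Mul(Pow(Add(-6, 5), 2), -355), -264) = Add(Mul(Pow(-1, 2), -355), -264) = Add(Mul(1, -355), -264) = Add(-355, -264) = -619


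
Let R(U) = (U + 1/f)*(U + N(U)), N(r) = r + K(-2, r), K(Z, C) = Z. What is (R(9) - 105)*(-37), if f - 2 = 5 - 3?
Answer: -1591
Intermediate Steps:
f = 4 (f = 2 + (5 - 3) = 2 + 2 = 4)
N(r) = -2 + r (N(r) = r - 2 = -2 + r)
R(U) = (-2 + 2*U)*(¼ + U) (R(U) = (U + 1/4)*(U + (-2 + U)) = (U + ¼)*(-2 + 2*U) = (¼ + U)*(-2 + 2*U) = (-2 + 2*U)*(¼ + U))
(R(9) - 105)*(-37) = ((-½ + (½)*9 + 2*9*(-1 + 9)) - 105)*(-37) = ((-½ + 9/2 + 2*9*8) - 105)*(-37) = ((-½ + 9/2 + 144) - 105)*(-37) = (148 - 105)*(-37) = 43*(-37) = -1591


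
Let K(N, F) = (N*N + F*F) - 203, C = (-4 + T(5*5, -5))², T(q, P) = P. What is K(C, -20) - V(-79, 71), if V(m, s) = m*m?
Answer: 517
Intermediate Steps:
V(m, s) = m²
C = 81 (C = (-4 - 5)² = (-9)² = 81)
K(N, F) = -203 + F² + N² (K(N, F) = (N² + F²) - 203 = (F² + N²) - 203 = -203 + F² + N²)
K(C, -20) - V(-79, 71) = (-203 + (-20)² + 81²) - 1*(-79)² = (-203 + 400 + 6561) - 1*6241 = 6758 - 6241 = 517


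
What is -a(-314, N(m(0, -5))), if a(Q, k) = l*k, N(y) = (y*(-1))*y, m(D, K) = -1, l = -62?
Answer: -62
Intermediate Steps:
N(y) = -y² (N(y) = (-y)*y = -y²)
a(Q, k) = -62*k
-a(-314, N(m(0, -5))) = -(-62)*(-1*(-1)²) = -(-62)*(-1*1) = -(-62)*(-1) = -1*62 = -62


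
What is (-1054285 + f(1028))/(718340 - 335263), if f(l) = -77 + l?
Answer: -1053334/383077 ≈ -2.7497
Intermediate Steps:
(-1054285 + f(1028))/(718340 - 335263) = (-1054285 + (-77 + 1028))/(718340 - 335263) = (-1054285 + 951)/383077 = -1053334*1/383077 = -1053334/383077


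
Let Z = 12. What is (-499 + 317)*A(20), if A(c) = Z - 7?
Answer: -910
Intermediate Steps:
A(c) = 5 (A(c) = 12 - 7 = 5)
(-499 + 317)*A(20) = (-499 + 317)*5 = -182*5 = -910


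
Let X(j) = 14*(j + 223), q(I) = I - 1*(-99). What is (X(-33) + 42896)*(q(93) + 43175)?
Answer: 1975627052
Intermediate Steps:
q(I) = 99 + I (q(I) = I + 99 = 99 + I)
X(j) = 3122 + 14*j (X(j) = 14*(223 + j) = 3122 + 14*j)
(X(-33) + 42896)*(q(93) + 43175) = ((3122 + 14*(-33)) + 42896)*((99 + 93) + 43175) = ((3122 - 462) + 42896)*(192 + 43175) = (2660 + 42896)*43367 = 45556*43367 = 1975627052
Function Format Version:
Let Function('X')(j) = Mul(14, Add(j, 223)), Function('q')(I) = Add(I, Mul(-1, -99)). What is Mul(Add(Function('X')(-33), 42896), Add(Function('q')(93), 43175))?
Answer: 1975627052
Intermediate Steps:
Function('q')(I) = Add(99, I) (Function('q')(I) = Add(I, 99) = Add(99, I))
Function('X')(j) = Add(3122, Mul(14, j)) (Function('X')(j) = Mul(14, Add(223, j)) = Add(3122, Mul(14, j)))
Mul(Add(Function('X')(-33), 42896), Add(Function('q')(93), 43175)) = Mul(Add(Add(3122, Mul(14, -33)), 42896), Add(Add(99, 93), 43175)) = Mul(Add(Add(3122, -462), 42896), Add(192, 43175)) = Mul(Add(2660, 42896), 43367) = Mul(45556, 43367) = 1975627052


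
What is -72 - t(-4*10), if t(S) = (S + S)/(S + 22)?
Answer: -688/9 ≈ -76.444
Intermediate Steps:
t(S) = 2*S/(22 + S) (t(S) = (2*S)/(22 + S) = 2*S/(22 + S))
-72 - t(-4*10) = -72 - 2*(-4*10)/(22 - 4*10) = -72 - 2*(-40)/(22 - 40) = -72 - 2*(-40)/(-18) = -72 - 2*(-40)*(-1)/18 = -72 - 1*40/9 = -72 - 40/9 = -688/9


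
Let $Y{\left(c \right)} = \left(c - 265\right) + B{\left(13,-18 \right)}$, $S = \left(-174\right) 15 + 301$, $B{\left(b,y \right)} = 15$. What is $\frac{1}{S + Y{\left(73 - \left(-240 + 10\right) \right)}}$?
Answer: $- \frac{1}{2256} \approx -0.00044326$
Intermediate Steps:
$S = -2309$ ($S = -2610 + 301 = -2309$)
$Y{\left(c \right)} = -250 + c$ ($Y{\left(c \right)} = \left(c - 265\right) + 15 = \left(-265 + c\right) + 15 = -250 + c$)
$\frac{1}{S + Y{\left(73 - \left(-240 + 10\right) \right)}} = \frac{1}{-2309 + \left(-250 + \left(73 - \left(-240 + 10\right)\right)\right)} = \frac{1}{-2309 + \left(-250 + \left(73 - -230\right)\right)} = \frac{1}{-2309 + \left(-250 + \left(73 + 230\right)\right)} = \frac{1}{-2309 + \left(-250 + 303\right)} = \frac{1}{-2309 + 53} = \frac{1}{-2256} = - \frac{1}{2256}$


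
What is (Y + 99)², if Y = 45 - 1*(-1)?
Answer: 21025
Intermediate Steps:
Y = 46 (Y = 45 + 1 = 46)
(Y + 99)² = (46 + 99)² = 145² = 21025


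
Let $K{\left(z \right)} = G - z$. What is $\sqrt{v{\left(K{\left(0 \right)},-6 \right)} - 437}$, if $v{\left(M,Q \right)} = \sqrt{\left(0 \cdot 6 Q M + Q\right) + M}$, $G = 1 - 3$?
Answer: $\sqrt{-437 + 2 i \sqrt{2}} \approx 0.06765 + 20.905 i$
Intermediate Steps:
$G = -2$
$K{\left(z \right)} = -2 - z$
$v{\left(M,Q \right)} = \sqrt{M + Q}$ ($v{\left(M,Q \right)} = \sqrt{\left(0 Q M + Q\right) + M} = \sqrt{\left(0 M + Q\right) + M} = \sqrt{\left(0 + Q\right) + M} = \sqrt{Q + M} = \sqrt{M + Q}$)
$\sqrt{v{\left(K{\left(0 \right)},-6 \right)} - 437} = \sqrt{\sqrt{\left(-2 - 0\right) - 6} - 437} = \sqrt{\sqrt{\left(-2 + 0\right) - 6} - 437} = \sqrt{\sqrt{-2 - 6} - 437} = \sqrt{\sqrt{-8} - 437} = \sqrt{2 i \sqrt{2} - 437} = \sqrt{-437 + 2 i \sqrt{2}}$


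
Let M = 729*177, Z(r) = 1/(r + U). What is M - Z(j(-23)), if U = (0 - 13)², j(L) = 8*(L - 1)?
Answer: 2967760/23 ≈ 1.2903e+5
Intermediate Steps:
j(L) = -8 + 8*L (j(L) = 8*(-1 + L) = -8 + 8*L)
U = 169 (U = (-13)² = 169)
Z(r) = 1/(169 + r) (Z(r) = 1/(r + 169) = 1/(169 + r))
M = 129033
M - Z(j(-23)) = 129033 - 1/(169 + (-8 + 8*(-23))) = 129033 - 1/(169 + (-8 - 184)) = 129033 - 1/(169 - 192) = 129033 - 1/(-23) = 129033 - 1*(-1/23) = 129033 + 1/23 = 2967760/23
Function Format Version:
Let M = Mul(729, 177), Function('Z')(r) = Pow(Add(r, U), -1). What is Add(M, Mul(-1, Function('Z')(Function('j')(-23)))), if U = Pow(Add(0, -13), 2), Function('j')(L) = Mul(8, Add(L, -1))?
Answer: Rational(2967760, 23) ≈ 1.2903e+5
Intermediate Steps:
Function('j')(L) = Add(-8, Mul(8, L)) (Function('j')(L) = Mul(8, Add(-1, L)) = Add(-8, Mul(8, L)))
U = 169 (U = Pow(-13, 2) = 169)
Function('Z')(r) = Pow(Add(169, r), -1) (Function('Z')(r) = Pow(Add(r, 169), -1) = Pow(Add(169, r), -1))
M = 129033
Add(M, Mul(-1, Function('Z')(Function('j')(-23)))) = Add(129033, Mul(-1, Pow(Add(169, Add(-8, Mul(8, -23))), -1))) = Add(129033, Mul(-1, Pow(Add(169, Add(-8, -184)), -1))) = Add(129033, Mul(-1, Pow(Add(169, -192), -1))) = Add(129033, Mul(-1, Pow(-23, -1))) = Add(129033, Mul(-1, Rational(-1, 23))) = Add(129033, Rational(1, 23)) = Rational(2967760, 23)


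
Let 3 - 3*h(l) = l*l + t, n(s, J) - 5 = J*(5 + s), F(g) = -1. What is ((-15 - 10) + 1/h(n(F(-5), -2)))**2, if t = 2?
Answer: 41209/64 ≈ 643.89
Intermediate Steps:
n(s, J) = 5 + J*(5 + s)
h(l) = 1/3 - l**2/3 (h(l) = 1 - (l*l + 2)/3 = 1 - (l**2 + 2)/3 = 1 - (2 + l**2)/3 = 1 + (-2/3 - l**2/3) = 1/3 - l**2/3)
((-15 - 10) + 1/h(n(F(-5), -2)))**2 = ((-15 - 10) + 1/(1/3 - (5 + 5*(-2) - 2*(-1))**2/3))**2 = (-25 + 1/(1/3 - (5 - 10 + 2)**2/3))**2 = (-25 + 1/(1/3 - 1/3*(-3)**2))**2 = (-25 + 1/(1/3 - 1/3*9))**2 = (-25 + 1/(1/3 - 3))**2 = (-25 + 1/(-8/3))**2 = (-25 - 3/8)**2 = (-203/8)**2 = 41209/64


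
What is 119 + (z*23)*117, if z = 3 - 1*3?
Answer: 119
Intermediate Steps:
z = 0 (z = 3 - 3 = 0)
119 + (z*23)*117 = 119 + (0*23)*117 = 119 + 0*117 = 119 + 0 = 119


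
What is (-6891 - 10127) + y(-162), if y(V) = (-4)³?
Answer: -17082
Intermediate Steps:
y(V) = -64
(-6891 - 10127) + y(-162) = (-6891 - 10127) - 64 = -17018 - 64 = -17082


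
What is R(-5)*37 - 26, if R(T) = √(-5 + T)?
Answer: -26 + 37*I*√10 ≈ -26.0 + 117.0*I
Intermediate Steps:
R(-5)*37 - 26 = √(-5 - 5)*37 - 26 = √(-10)*37 - 26 = (I*√10)*37 - 26 = 37*I*√10 - 26 = -26 + 37*I*√10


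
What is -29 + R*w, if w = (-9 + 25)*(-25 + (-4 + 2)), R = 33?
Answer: -14285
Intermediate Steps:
w = -432 (w = 16*(-25 - 2) = 16*(-27) = -432)
-29 + R*w = -29 + 33*(-432) = -29 - 14256 = -14285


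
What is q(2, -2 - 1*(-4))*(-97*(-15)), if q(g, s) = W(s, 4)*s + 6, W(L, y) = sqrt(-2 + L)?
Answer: 8730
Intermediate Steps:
q(g, s) = 6 + s*sqrt(-2 + s) (q(g, s) = sqrt(-2 + s)*s + 6 = s*sqrt(-2 + s) + 6 = 6 + s*sqrt(-2 + s))
q(2, -2 - 1*(-4))*(-97*(-15)) = (6 + (-2 - 1*(-4))*sqrt(-2 + (-2 - 1*(-4))))*(-97*(-15)) = (6 + (-2 + 4)*sqrt(-2 + (-2 + 4)))*1455 = (6 + 2*sqrt(-2 + 2))*1455 = (6 + 2*sqrt(0))*1455 = (6 + 2*0)*1455 = (6 + 0)*1455 = 6*1455 = 8730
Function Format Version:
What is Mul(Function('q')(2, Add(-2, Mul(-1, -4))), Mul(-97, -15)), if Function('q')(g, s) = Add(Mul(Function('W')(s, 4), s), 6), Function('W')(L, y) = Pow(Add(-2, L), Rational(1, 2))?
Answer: 8730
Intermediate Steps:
Function('q')(g, s) = Add(6, Mul(s, Pow(Add(-2, s), Rational(1, 2)))) (Function('q')(g, s) = Add(Mul(Pow(Add(-2, s), Rational(1, 2)), s), 6) = Add(Mul(s, Pow(Add(-2, s), Rational(1, 2))), 6) = Add(6, Mul(s, Pow(Add(-2, s), Rational(1, 2)))))
Mul(Function('q')(2, Add(-2, Mul(-1, -4))), Mul(-97, -15)) = Mul(Add(6, Mul(Add(-2, Mul(-1, -4)), Pow(Add(-2, Add(-2, Mul(-1, -4))), Rational(1, 2)))), Mul(-97, -15)) = Mul(Add(6, Mul(Add(-2, 4), Pow(Add(-2, Add(-2, 4)), Rational(1, 2)))), 1455) = Mul(Add(6, Mul(2, Pow(Add(-2, 2), Rational(1, 2)))), 1455) = Mul(Add(6, Mul(2, Pow(0, Rational(1, 2)))), 1455) = Mul(Add(6, Mul(2, 0)), 1455) = Mul(Add(6, 0), 1455) = Mul(6, 1455) = 8730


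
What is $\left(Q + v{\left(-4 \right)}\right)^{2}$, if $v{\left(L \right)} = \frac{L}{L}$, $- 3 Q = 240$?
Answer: $6241$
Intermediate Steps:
$Q = -80$ ($Q = \left(- \frac{1}{3}\right) 240 = -80$)
$v{\left(L \right)} = 1$
$\left(Q + v{\left(-4 \right)}\right)^{2} = \left(-80 + 1\right)^{2} = \left(-79\right)^{2} = 6241$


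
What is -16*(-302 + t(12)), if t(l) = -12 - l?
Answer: 5216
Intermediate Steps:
-16*(-302 + t(12)) = -16*(-302 + (-12 - 1*12)) = -16*(-302 + (-12 - 12)) = -16*(-302 - 24) = -16*(-326) = 5216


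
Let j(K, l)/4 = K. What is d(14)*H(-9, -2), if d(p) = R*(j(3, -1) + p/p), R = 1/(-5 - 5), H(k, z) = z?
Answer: 13/5 ≈ 2.6000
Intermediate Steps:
j(K, l) = 4*K
R = -⅒ (R = 1/(-10) = -⅒ ≈ -0.10000)
d(p) = -13/10 (d(p) = -(4*3 + p/p)/10 = -(12 + 1)/10 = -⅒*13 = -13/10)
d(14)*H(-9, -2) = -13/10*(-2) = 13/5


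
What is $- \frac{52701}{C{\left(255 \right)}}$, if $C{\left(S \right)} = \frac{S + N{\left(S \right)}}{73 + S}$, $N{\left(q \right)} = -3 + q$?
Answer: $- \frac{5761976}{169} \approx -34095.0$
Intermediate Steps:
$C{\left(S \right)} = \frac{-3 + 2 S}{73 + S}$ ($C{\left(S \right)} = \frac{S + \left(-3 + S\right)}{73 + S} = \frac{-3 + 2 S}{73 + S}$)
$- \frac{52701}{C{\left(255 \right)}} = - \frac{52701}{\frac{1}{73 + 255} \left(-3 + 2 \cdot 255\right)} = - \frac{52701}{\frac{1}{328} \left(-3 + 510\right)} = - \frac{52701}{\frac{1}{328} \cdot 507} = - \frac{52701}{\frac{507}{328}} = \left(-52701\right) \frac{328}{507} = - \frac{5761976}{169}$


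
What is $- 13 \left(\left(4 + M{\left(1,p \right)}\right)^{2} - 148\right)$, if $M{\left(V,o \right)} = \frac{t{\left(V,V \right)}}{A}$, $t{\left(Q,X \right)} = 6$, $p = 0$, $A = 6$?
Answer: $1599$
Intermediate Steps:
$M{\left(V,o \right)} = 1$ ($M{\left(V,o \right)} = \frac{6}{6} = 6 \cdot \frac{1}{6} = 1$)
$- 13 \left(\left(4 + M{\left(1,p \right)}\right)^{2} - 148\right) = - 13 \left(\left(4 + 1\right)^{2} - 148\right) = - 13 \left(5^{2} - 148\right) = - 13 \left(25 - 148\right) = \left(-13\right) \left(-123\right) = 1599$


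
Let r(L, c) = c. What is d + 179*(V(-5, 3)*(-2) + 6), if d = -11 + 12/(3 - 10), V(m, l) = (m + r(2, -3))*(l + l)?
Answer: 127717/7 ≈ 18245.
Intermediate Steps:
V(m, l) = 2*l*(-3 + m) (V(m, l) = (m - 3)*(l + l) = (-3 + m)*(2*l) = 2*l*(-3 + m))
d = -89/7 (d = -11 + 12/(-7) = -11 - ⅐*12 = -11 - 12/7 = -89/7 ≈ -12.714)
d + 179*(V(-5, 3)*(-2) + 6) = -89/7 + 179*((2*3*(-3 - 5))*(-2) + 6) = -89/7 + 179*((2*3*(-8))*(-2) + 6) = -89/7 + 179*(-48*(-2) + 6) = -89/7 + 179*(96 + 6) = -89/7 + 179*102 = -89/7 + 18258 = 127717/7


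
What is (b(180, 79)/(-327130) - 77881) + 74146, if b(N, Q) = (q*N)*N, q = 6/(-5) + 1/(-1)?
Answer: -122175927/32713 ≈ -3734.8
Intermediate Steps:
q = -11/5 (q = 6*(-⅕) + 1*(-1) = -6/5 - 1 = -11/5 ≈ -2.2000)
b(N, Q) = -11*N²/5 (b(N, Q) = (-11*N/5)*N = -11*N²/5)
(b(180, 79)/(-327130) - 77881) + 74146 = (-11/5*180²/(-327130) - 77881) + 74146 = (-11/5*32400*(-1/327130) - 77881) + 74146 = (-71280*(-1/327130) - 77881) + 74146 = (7128/32713 - 77881) + 74146 = -2547714025/32713 + 74146 = -122175927/32713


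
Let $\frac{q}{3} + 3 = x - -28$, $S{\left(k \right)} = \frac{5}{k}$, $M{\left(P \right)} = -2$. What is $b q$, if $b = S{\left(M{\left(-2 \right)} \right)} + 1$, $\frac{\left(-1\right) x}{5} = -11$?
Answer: $-360$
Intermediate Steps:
$x = 55$ ($x = \left(-5\right) \left(-11\right) = 55$)
$b = - \frac{3}{2}$ ($b = \frac{5}{-2} + 1 = 5 \left(- \frac{1}{2}\right) + 1 = - \frac{5}{2} + 1 = - \frac{3}{2} \approx -1.5$)
$q = 240$ ($q = -9 + 3 \left(55 - -28\right) = -9 + 3 \left(55 + 28\right) = -9 + 3 \cdot 83 = -9 + 249 = 240$)
$b q = \left(- \frac{3}{2}\right) 240 = -360$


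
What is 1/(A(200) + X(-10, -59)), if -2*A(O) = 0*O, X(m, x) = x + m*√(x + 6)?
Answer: I/(-59*I + 10*√53) ≈ -0.0067191 + 0.0082908*I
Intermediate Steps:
X(m, x) = x + m*√(6 + x)
A(O) = 0 (A(O) = -0*O = -½*0 = 0)
1/(A(200) + X(-10, -59)) = 1/(0 + (-59 - 10*√(6 - 59))) = 1/(0 + (-59 - 10*I*√53)) = 1/(-59 - 10*I*√53)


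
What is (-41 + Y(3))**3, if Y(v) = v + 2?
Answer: -46656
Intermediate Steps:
Y(v) = 2 + v
(-41 + Y(3))**3 = (-41 + (2 + 3))**3 = (-41 + 5)**3 = (-36)**3 = -46656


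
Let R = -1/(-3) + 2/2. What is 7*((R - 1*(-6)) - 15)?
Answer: -161/3 ≈ -53.667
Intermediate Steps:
R = 4/3 (R = -1*(-⅓) + 2*(½) = ⅓ + 1 = 4/3 ≈ 1.3333)
7*((R - 1*(-6)) - 15) = 7*((4/3 - 1*(-6)) - 15) = 7*((4/3 + 6) - 15) = 7*(22/3 - 15) = 7*(-23/3) = -161/3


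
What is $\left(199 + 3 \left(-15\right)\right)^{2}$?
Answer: $23716$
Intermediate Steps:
$\left(199 + 3 \left(-15\right)\right)^{2} = \left(199 - 45\right)^{2} = 154^{2} = 23716$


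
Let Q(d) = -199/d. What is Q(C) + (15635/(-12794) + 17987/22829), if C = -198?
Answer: 8253808762/14457674187 ≈ 0.57089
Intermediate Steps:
Q(C) + (15635/(-12794) + 17987/22829) = -199/(-198) + (15635/(-12794) + 17987/22829) = -199*(-1/198) + (15635*(-1/12794) + 17987*(1/22829)) = 199/198 + (-15635/12794 + 17987/22829) = 199/198 - 126805737/292074226 = 8253808762/14457674187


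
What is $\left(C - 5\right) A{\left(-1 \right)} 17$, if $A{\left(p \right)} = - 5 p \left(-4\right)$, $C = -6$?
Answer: $3740$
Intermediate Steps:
$A{\left(p \right)} = 20 p$
$\left(C - 5\right) A{\left(-1 \right)} 17 = \left(-6 - 5\right) 20 \left(-1\right) 17 = \left(-6 - 5\right) \left(-20\right) 17 = \left(-11\right) \left(-20\right) 17 = 220 \cdot 17 = 3740$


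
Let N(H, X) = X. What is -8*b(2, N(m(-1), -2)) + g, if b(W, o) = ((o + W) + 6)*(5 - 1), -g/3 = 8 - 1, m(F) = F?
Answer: -213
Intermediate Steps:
g = -21 (g = -3*(8 - 1) = -3*7 = -21)
b(W, o) = 24 + 4*W + 4*o (b(W, o) = ((W + o) + 6)*4 = (6 + W + o)*4 = 24 + 4*W + 4*o)
-8*b(2, N(m(-1), -2)) + g = -8*(24 + 4*2 + 4*(-2)) - 21 = -8*(24 + 8 - 8) - 21 = -8*24 - 21 = -192 - 21 = -213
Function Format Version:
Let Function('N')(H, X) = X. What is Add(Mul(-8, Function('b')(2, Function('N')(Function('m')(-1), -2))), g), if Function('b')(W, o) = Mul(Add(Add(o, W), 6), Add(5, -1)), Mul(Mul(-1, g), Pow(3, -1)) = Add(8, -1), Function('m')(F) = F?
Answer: -213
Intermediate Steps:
g = -21 (g = Mul(-3, Add(8, -1)) = Mul(-3, 7) = -21)
Function('b')(W, o) = Add(24, Mul(4, W), Mul(4, o)) (Function('b')(W, o) = Mul(Add(Add(W, o), 6), 4) = Mul(Add(6, W, o), 4) = Add(24, Mul(4, W), Mul(4, o)))
Add(Mul(-8, Function('b')(2, Function('N')(Function('m')(-1), -2))), g) = Add(Mul(-8, Add(24, Mul(4, 2), Mul(4, -2))), -21) = Add(Mul(-8, Add(24, 8, -8)), -21) = Add(Mul(-8, 24), -21) = Add(-192, -21) = -213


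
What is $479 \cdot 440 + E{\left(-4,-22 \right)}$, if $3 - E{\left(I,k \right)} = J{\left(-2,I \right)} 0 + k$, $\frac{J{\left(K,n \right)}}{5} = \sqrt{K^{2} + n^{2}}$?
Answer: $210785$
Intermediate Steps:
$J{\left(K,n \right)} = 5 \sqrt{K^{2} + n^{2}}$
$E{\left(I,k \right)} = 3 - k$ ($E{\left(I,k \right)} = 3 - \left(5 \sqrt{\left(-2\right)^{2} + I^{2}} \cdot 0 + k\right) = 3 - \left(5 \sqrt{4 + I^{2}} \cdot 0 + k\right) = 3 - \left(0 + k\right) = 3 - k$)
$479 \cdot 440 + E{\left(-4,-22 \right)} = 479 \cdot 440 + \left(3 - -22\right) = 210760 + \left(3 + 22\right) = 210760 + 25 = 210785$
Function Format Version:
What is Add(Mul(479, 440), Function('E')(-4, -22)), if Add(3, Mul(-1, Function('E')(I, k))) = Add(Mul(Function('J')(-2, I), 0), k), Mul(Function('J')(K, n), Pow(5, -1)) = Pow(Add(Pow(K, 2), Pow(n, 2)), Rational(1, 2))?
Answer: 210785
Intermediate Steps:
Function('J')(K, n) = Mul(5, Pow(Add(Pow(K, 2), Pow(n, 2)), Rational(1, 2)))
Function('E')(I, k) = Add(3, Mul(-1, k)) (Function('E')(I, k) = Add(3, Mul(-1, Add(Mul(Mul(5, Pow(Add(Pow(-2, 2), Pow(I, 2)), Rational(1, 2))), 0), k))) = Add(3, Mul(-1, Add(Mul(Mul(5, Pow(Add(4, Pow(I, 2)), Rational(1, 2))), 0), k))) = Add(3, Mul(-1, Add(0, k))) = Add(3, Mul(-1, k)))
Add(Mul(479, 440), Function('E')(-4, -22)) = Add(Mul(479, 440), Add(3, Mul(-1, -22))) = Add(210760, Add(3, 22)) = Add(210760, 25) = 210785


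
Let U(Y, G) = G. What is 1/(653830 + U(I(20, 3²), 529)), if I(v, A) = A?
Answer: 1/654359 ≈ 1.5282e-6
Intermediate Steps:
1/(653830 + U(I(20, 3²), 529)) = 1/(653830 + 529) = 1/654359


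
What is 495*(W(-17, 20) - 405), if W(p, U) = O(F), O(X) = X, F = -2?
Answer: -201465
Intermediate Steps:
W(p, U) = -2
495*(W(-17, 20) - 405) = 495*(-2 - 405) = 495*(-407) = -201465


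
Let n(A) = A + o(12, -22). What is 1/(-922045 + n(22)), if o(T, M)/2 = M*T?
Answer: -1/922551 ≈ -1.0840e-6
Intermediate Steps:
o(T, M) = 2*M*T (o(T, M) = 2*(M*T) = 2*M*T)
n(A) = -528 + A (n(A) = A + 2*(-22)*12 = A - 528 = -528 + A)
1/(-922045 + n(22)) = 1/(-922045 + (-528 + 22)) = 1/(-922045 - 506) = 1/(-922551) = -1/922551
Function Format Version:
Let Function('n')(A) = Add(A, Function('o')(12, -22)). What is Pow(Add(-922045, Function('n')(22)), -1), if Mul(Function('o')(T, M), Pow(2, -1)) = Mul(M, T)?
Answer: Rational(-1, 922551) ≈ -1.0840e-6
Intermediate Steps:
Function('o')(T, M) = Mul(2, M, T) (Function('o')(T, M) = Mul(2, Mul(M, T)) = Mul(2, M, T))
Function('n')(A) = Add(-528, A) (Function('n')(A) = Add(A, Mul(2, -22, 12)) = Add(A, -528) = Add(-528, A))
Pow(Add(-922045, Function('n')(22)), -1) = Pow(Add(-922045, Add(-528, 22)), -1) = Pow(Add(-922045, -506), -1) = Pow(-922551, -1) = Rational(-1, 922551)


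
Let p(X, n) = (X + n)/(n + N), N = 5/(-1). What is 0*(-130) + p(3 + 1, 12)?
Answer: 16/7 ≈ 2.2857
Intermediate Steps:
N = -5 (N = 5*(-1) = -5)
p(X, n) = (X + n)/(-5 + n) (p(X, n) = (X + n)/(n - 5) = (X + n)/(-5 + n))
0*(-130) + p(3 + 1, 12) = 0*(-130) + ((3 + 1) + 12)/(-5 + 12) = 0 + (4 + 12)/7 = 0 + (⅐)*16 = 0 + 16/7 = 16/7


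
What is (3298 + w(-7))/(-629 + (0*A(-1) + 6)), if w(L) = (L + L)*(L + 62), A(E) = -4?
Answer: -2528/623 ≈ -4.0578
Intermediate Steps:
w(L) = 2*L*(62 + L) (w(L) = (2*L)*(62 + L) = 2*L*(62 + L))
(3298 + w(-7))/(-629 + (0*A(-1) + 6)) = (3298 + 2*(-7)*(62 - 7))/(-629 + (0*(-4) + 6)) = (3298 + 2*(-7)*55)/(-629 + (0 + 6)) = (3298 - 770)/(-629 + 6) = 2528/(-623) = 2528*(-1/623) = -2528/623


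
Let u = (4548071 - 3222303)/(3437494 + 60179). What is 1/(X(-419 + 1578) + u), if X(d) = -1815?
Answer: -3497673/6346950727 ≈ -0.00055108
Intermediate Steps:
u = 1325768/3497673 ≈ 0.37904
1/(X(-419 + 1578) + u) = 1/(-1815 + 1325768/3497673) = 1/(-6346950727/3497673) = -3497673/6346950727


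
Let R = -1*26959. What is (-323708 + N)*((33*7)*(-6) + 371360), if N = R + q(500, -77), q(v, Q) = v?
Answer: -129552685658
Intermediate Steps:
R = -26959
N = -26459 (N = -26959 + 500 = -26459)
(-323708 + N)*((33*7)*(-6) + 371360) = (-323708 - 26459)*((33*7)*(-6) + 371360) = -350167*(231*(-6) + 371360) = -350167*(-1386 + 371360) = -350167*369974 = -129552685658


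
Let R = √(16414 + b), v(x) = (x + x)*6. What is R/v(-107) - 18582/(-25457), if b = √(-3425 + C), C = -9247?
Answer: 18582/25457 - √(16414 + 24*I*√22)/1284 ≈ 0.63016 - 0.00034215*I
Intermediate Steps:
v(x) = 12*x (v(x) = (2*x)*6 = 12*x)
b = 24*I*√22 (b = √(-3425 - 9247) = √(-12672) = 24*I*√22 ≈ 112.57*I)
R = √(16414 + 24*I*√22) ≈ 128.12 + 0.4393*I
R/v(-107) - 18582/(-25457) = √(16414 + 24*I*√22)/((12*(-107))) - 18582/(-25457) = √(16414 + 24*I*√22)/(-1284) - 18582*(-1/25457) = √(16414 + 24*I*√22)*(-1/1284) + 18582/25457 = -√(16414 + 24*I*√22)/1284 + 18582/25457 = 18582/25457 - √(16414 + 24*I*√22)/1284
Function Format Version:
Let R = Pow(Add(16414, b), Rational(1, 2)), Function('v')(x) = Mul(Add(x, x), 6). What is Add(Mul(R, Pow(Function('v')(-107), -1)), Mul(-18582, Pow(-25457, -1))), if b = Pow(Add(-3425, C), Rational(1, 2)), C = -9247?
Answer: Add(Rational(18582, 25457), Mul(Rational(-1, 1284), Pow(Add(16414, Mul(24, I, Pow(22, Rational(1, 2)))), Rational(1, 2)))) ≈ Add(0.63016, Mul(-0.00034215, I))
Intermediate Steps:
Function('v')(x) = Mul(12, x) (Function('v')(x) = Mul(Mul(2, x), 6) = Mul(12, x))
b = Mul(24, I, Pow(22, Rational(1, 2))) (b = Pow(Add(-3425, -9247), Rational(1, 2)) = Pow(-12672, Rational(1, 2)) = Mul(24, I, Pow(22, Rational(1, 2))) ≈ Mul(112.57, I))
R = Pow(Add(16414, Mul(24, I, Pow(22, Rational(1, 2)))), Rational(1, 2)) ≈ Add(128.12, Mul(0.4393, I))
Add(Mul(R, Pow(Function('v')(-107), -1)), Mul(-18582, Pow(-25457, -1))) = Add(Mul(Pow(Add(16414, Mul(24, I, Pow(22, Rational(1, 2)))), Rational(1, 2)), Pow(Mul(12, -107), -1)), Mul(-18582, Pow(-25457, -1))) = Add(Mul(Pow(Add(16414, Mul(24, I, Pow(22, Rational(1, 2)))), Rational(1, 2)), Pow(-1284, -1)), Mul(-18582, Rational(-1, 25457))) = Add(Mul(Pow(Add(16414, Mul(24, I, Pow(22, Rational(1, 2)))), Rational(1, 2)), Rational(-1, 1284)), Rational(18582, 25457)) = Add(Mul(Rational(-1, 1284), Pow(Add(16414, Mul(24, I, Pow(22, Rational(1, 2)))), Rational(1, 2))), Rational(18582, 25457)) = Add(Rational(18582, 25457), Mul(Rational(-1, 1284), Pow(Add(16414, Mul(24, I, Pow(22, Rational(1, 2)))), Rational(1, 2))))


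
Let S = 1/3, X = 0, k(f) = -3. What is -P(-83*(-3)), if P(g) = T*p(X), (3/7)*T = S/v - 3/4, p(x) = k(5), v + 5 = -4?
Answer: -595/108 ≈ -5.5093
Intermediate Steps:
v = -9 (v = -5 - 4 = -9)
S = ⅓ ≈ 0.33333
p(x) = -3
T = -595/324 (T = 7*((⅓)/(-9) - 3/4)/3 = 7*((⅓)*(-⅑) - 3*¼)/3 = 7*(-1/27 - ¾)/3 = (7/3)*(-85/108) = -595/324 ≈ -1.8364)
P(g) = 595/108 (P(g) = -595/324*(-3) = 595/108)
-P(-83*(-3)) = -1*595/108 = -595/108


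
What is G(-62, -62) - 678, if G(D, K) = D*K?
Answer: 3166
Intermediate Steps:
G(-62, -62) - 678 = -62*(-62) - 678 = 3844 - 678 = 3166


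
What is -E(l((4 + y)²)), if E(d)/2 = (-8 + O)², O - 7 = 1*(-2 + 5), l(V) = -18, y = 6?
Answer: -8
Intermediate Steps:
O = 10 (O = 7 + 1*(-2 + 5) = 7 + 1*3 = 7 + 3 = 10)
E(d) = 8 (E(d) = 2*(-8 + 10)² = 2*2² = 2*4 = 8)
-E(l((4 + y)²)) = -1*8 = -8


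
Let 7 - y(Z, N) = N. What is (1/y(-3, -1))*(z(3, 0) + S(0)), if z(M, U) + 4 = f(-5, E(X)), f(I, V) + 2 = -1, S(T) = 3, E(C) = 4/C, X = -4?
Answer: -1/2 ≈ -0.50000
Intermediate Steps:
y(Z, N) = 7 - N
f(I, V) = -3 (f(I, V) = -2 - 1 = -3)
z(M, U) = -7 (z(M, U) = -4 - 3 = -7)
(1/y(-3, -1))*(z(3, 0) + S(0)) = (1/(7 - 1*(-1)))*(-7 + 3) = (1/(7 + 1))*(-4) = (1/8)*(-4) = -1/2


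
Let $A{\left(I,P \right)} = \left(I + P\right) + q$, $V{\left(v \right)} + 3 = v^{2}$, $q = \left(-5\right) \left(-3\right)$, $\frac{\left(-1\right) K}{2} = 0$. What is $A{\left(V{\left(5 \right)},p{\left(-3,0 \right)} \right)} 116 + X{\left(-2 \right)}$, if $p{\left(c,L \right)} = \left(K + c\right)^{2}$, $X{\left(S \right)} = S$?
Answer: $5334$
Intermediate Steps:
$K = 0$ ($K = \left(-2\right) 0 = 0$)
$q = 15$
$V{\left(v \right)} = -3 + v^{2}$
$p{\left(c,L \right)} = c^{2}$ ($p{\left(c,L \right)} = \left(0 + c\right)^{2} = c^{2}$)
$A{\left(I,P \right)} = 15 + I + P$ ($A{\left(I,P \right)} = \left(I + P\right) + 15 = 15 + I + P$)
$A{\left(V{\left(5 \right)},p{\left(-3,0 \right)} \right)} 116 + X{\left(-2 \right)} = \left(15 - \left(3 - 5^{2}\right) + \left(-3\right)^{2}\right) 116 - 2 = \left(15 + \left(-3 + 25\right) + 9\right) 116 - 2 = \left(15 + 22 + 9\right) 116 - 2 = 46 \cdot 116 - 2 = 5336 - 2 = 5334$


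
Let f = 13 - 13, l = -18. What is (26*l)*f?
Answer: 0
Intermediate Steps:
f = 0
(26*l)*f = (26*(-18))*0 = -468*0 = 0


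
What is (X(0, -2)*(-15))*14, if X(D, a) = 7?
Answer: -1470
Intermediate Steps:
(X(0, -2)*(-15))*14 = (7*(-15))*14 = -105*14 = -1470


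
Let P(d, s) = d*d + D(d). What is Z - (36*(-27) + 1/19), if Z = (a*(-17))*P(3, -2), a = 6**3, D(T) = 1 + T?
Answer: -888517/19 ≈ -46764.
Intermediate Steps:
P(d, s) = 1 + d + d**2 (P(d, s) = d*d + (1 + d) = d**2 + (1 + d) = 1 + d + d**2)
a = 216
Z = -47736 (Z = (216*(-17))*(1 + 3 + 3**2) = -3672*(1 + 3 + 9) = -3672*13 = -47736)
Z - (36*(-27) + 1/19) = -47736 - (36*(-27) + 1/19) = -47736 - (-972 + 1/19) = -47736 - 1*(-18467/19) = -47736 + 18467/19 = -888517/19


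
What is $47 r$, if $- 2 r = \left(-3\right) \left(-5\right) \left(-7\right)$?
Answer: $\frac{4935}{2} \approx 2467.5$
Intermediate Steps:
$r = \frac{105}{2}$ ($r = - \frac{\left(-3\right) \left(-5\right) \left(-7\right)}{2} = - \frac{15 \left(-7\right)}{2} = \left(- \frac{1}{2}\right) \left(-105\right) = \frac{105}{2} \approx 52.5$)
$47 r = 47 \cdot \frac{105}{2} = \frac{4935}{2}$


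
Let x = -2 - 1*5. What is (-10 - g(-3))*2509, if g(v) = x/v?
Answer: -92833/3 ≈ -30944.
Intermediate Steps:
x = -7 (x = -2 - 5 = -7)
g(v) = -7/v
(-10 - g(-3))*2509 = (-10 - (-7)/(-3))*2509 = (-10 - (-7)*(-1)/3)*2509 = (-10 - 1*7/3)*2509 = (-10 - 7/3)*2509 = -37/3*2509 = -92833/3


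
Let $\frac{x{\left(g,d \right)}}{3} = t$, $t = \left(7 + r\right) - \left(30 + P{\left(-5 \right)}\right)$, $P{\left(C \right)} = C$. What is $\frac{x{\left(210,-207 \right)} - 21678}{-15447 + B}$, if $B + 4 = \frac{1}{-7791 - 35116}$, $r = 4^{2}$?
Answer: $\frac{465197694}{331478029} \approx 1.4034$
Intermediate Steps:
$r = 16$
$t = -2$ ($t = \left(7 + 16\right) - 25 = 23 + \left(-30 + 5\right) = 23 - 25 = -2$)
$x{\left(g,d \right)} = -6$ ($x{\left(g,d \right)} = 3 \left(-2\right) = -6$)
$B = - \frac{171629}{42907}$ ($B = -4 + \frac{1}{-7791 - 35116} = -4 + \frac{1}{-42907} = -4 - \frac{1}{42907} = - \frac{171629}{42907} \approx -4.0$)
$\frac{x{\left(210,-207 \right)} - 21678}{-15447 + B} = \frac{-6 - 21678}{-15447 - \frac{171629}{42907}} = - \frac{21684}{- \frac{662956058}{42907}} = \left(-21684\right) \left(- \frac{42907}{662956058}\right) = \frac{465197694}{331478029}$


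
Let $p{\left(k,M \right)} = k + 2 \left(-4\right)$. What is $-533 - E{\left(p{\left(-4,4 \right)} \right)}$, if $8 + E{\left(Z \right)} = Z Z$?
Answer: $-669$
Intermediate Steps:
$p{\left(k,M \right)} = -8 + k$ ($p{\left(k,M \right)} = k - 8 = -8 + k$)
$E{\left(Z \right)} = -8 + Z^{2}$ ($E{\left(Z \right)} = -8 + Z Z = -8 + Z^{2}$)
$-533 - E{\left(p{\left(-4,4 \right)} \right)} = -533 - \left(-8 + \left(-8 - 4\right)^{2}\right) = -533 - \left(-8 + \left(-12\right)^{2}\right) = -533 - \left(-8 + 144\right) = -533 - 136 = -669$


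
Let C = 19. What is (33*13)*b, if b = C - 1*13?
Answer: 2574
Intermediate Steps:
b = 6 (b = 19 - 1*13 = 19 - 13 = 6)
(33*13)*b = (33*13)*6 = 429*6 = 2574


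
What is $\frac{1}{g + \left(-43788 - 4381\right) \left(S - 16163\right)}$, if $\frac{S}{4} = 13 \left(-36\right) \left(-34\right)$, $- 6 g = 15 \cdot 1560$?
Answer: $- \frac{1}{2287308865} \approx -4.372 \cdot 10^{-10}$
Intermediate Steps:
$g = -3900$ ($g = - \frac{15 \cdot 1560}{6} = \left(- \frac{1}{6}\right) 23400 = -3900$)
$S = 63648$ ($S = 4 \cdot 13 \left(-36\right) \left(-34\right) = 4 \left(\left(-468\right) \left(-34\right)\right) = 4 \cdot 15912 = 63648$)
$\frac{1}{g + \left(-43788 - 4381\right) \left(S - 16163\right)} = \frac{1}{-3900 + \left(-43788 - 4381\right) \left(63648 - 16163\right)} = \frac{1}{-3900 - 2287304965} = \frac{1}{-2287308865} = - \frac{1}{2287308865}$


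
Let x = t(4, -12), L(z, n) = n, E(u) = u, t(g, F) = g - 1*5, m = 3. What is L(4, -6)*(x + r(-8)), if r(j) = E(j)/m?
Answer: 22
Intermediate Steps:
t(g, F) = -5 + g (t(g, F) = g - 5 = -5 + g)
r(j) = j/3
x = -1 (x = -5 + 4 = -1)
L(4, -6)*(x + r(-8)) = -6*(-1 + (1/3)*(-8)) = -6*(-1 - 8/3) = -6*(-11/3) = 22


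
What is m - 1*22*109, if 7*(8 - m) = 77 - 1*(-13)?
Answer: -16820/7 ≈ -2402.9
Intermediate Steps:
m = -34/7 (m = 8 - (77 - 1*(-13))/7 = 8 - (77 + 13)/7 = 8 - ⅐*90 = 8 - 90/7 = -34/7 ≈ -4.8571)
m - 1*22*109 = -34/7 - 1*22*109 = -34/7 - 22*109 = -34/7 - 2398 = -16820/7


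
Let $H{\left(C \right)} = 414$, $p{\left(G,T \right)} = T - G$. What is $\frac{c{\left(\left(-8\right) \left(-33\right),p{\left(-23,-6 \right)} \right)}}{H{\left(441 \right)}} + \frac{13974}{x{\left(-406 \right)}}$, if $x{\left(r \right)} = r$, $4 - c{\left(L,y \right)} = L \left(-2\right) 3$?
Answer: $- \frac{1285127}{42021} \approx -30.583$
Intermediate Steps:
$c{\left(L,y \right)} = 4 + 6 L$ ($c{\left(L,y \right)} = 4 - L \left(-2\right) 3 = 4 - - 2 L 3 = 4 - - 6 L = 4 + 6 L$)
$\frac{c{\left(\left(-8\right) \left(-33\right),p{\left(-23,-6 \right)} \right)}}{H{\left(441 \right)}} + \frac{13974}{x{\left(-406 \right)}} = \frac{4 + 6 \left(\left(-8\right) \left(-33\right)\right)}{414} + \frac{13974}{-406} = \left(4 + 6 \cdot 264\right) \frac{1}{414} + 13974 \left(- \frac{1}{406}\right) = \left(4 + 1584\right) \frac{1}{414} - \frac{6987}{203} = 1588 \cdot \frac{1}{414} - \frac{6987}{203} = \frac{794}{207} - \frac{6987}{203} = - \frac{1285127}{42021}$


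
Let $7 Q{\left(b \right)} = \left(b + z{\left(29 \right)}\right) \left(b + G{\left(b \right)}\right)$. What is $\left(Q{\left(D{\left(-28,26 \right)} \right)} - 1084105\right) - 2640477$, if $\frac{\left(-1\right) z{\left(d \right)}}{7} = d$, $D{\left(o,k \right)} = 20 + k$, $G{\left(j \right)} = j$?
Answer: $- \frac{26086518}{7} \approx -3.7266 \cdot 10^{6}$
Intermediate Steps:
$z{\left(d \right)} = - 7 d$
$Q{\left(b \right)} = \frac{2 b \left(-203 + b\right)}{7}$ ($Q{\left(b \right)} = \frac{\left(b - 203\right) \left(b + b\right)}{7} = \frac{\left(b - 203\right) 2 b}{7} = \frac{\left(-203 + b\right) 2 b}{7} = \frac{2 b \left(-203 + b\right)}{7}$)
$\left(Q{\left(D{\left(-28,26 \right)} \right)} - 1084105\right) - 2640477 = \left(\frac{2 \left(20 + 26\right) \left(-203 + \left(20 + 26\right)\right)}{7} - 1084105\right) - 2640477 = \left(\frac{2}{7} \cdot 46 \left(-203 + 46\right) - 1084105\right) - 2640477 = \left(\frac{2}{7} \cdot 46 \left(-157\right) - 1084105\right) - 2640477 = \left(- \frac{14444}{7} - 1084105\right) - 2640477 = - \frac{7603179}{7} - 2640477 = - \frac{26086518}{7}$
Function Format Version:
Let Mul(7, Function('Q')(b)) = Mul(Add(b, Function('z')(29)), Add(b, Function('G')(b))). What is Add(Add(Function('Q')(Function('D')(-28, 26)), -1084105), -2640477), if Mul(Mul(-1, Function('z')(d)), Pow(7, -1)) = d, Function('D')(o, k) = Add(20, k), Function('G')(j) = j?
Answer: Rational(-26086518, 7) ≈ -3.7266e+6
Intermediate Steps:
Function('z')(d) = Mul(-7, d)
Function('Q')(b) = Mul(Rational(2, 7), b, Add(-203, b)) (Function('Q')(b) = Mul(Rational(1, 7), Mul(Add(b, Mul(-7, 29)), Add(b, b))) = Mul(Rational(1, 7), Mul(Add(b, -203), Mul(2, b))) = Mul(Rational(1, 7), Mul(Add(-203, b), Mul(2, b))) = Mul(Rational(1, 7), Mul(2, b, Add(-203, b))) = Mul(Rational(2, 7), b, Add(-203, b)))
Add(Add(Function('Q')(Function('D')(-28, 26)), -1084105), -2640477) = Add(Add(Mul(Rational(2, 7), Add(20, 26), Add(-203, Add(20, 26))), -1084105), -2640477) = Add(Add(Mul(Rational(2, 7), 46, Add(-203, 46)), -1084105), -2640477) = Add(Add(Mul(Rational(2, 7), 46, -157), -1084105), -2640477) = Add(Add(Rational(-14444, 7), -1084105), -2640477) = Add(Rational(-7603179, 7), -2640477) = Rational(-26086518, 7)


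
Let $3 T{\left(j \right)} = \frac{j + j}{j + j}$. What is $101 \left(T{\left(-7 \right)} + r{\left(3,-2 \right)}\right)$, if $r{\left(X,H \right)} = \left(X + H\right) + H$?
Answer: $- \frac{202}{3} \approx -67.333$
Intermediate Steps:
$T{\left(j \right)} = \frac{1}{3}$ ($T{\left(j \right)} = \frac{\left(j + j\right) \frac{1}{j + j}}{3} = \frac{2 j \frac{1}{2 j}}{3} = \frac{1}{3} \cdot 1 = \frac{1}{3}$)
$r{\left(X,H \right)} = X + 2 H$ ($r{\left(X,H \right)} = \left(H + X\right) + H = X + 2 H$)
$101 \left(T{\left(-7 \right)} + r{\left(3,-2 \right)}\right) = 101 \left(\frac{1}{3} + \left(3 + 2 \left(-2\right)\right)\right) = 101 \left(\frac{1}{3} + \left(3 - 4\right)\right) = 101 \left(\frac{1}{3} - 1\right) = 101 \left(- \frac{2}{3}\right) = - \frac{202}{3}$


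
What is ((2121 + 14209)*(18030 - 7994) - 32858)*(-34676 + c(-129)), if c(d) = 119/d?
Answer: -732976438578106/129 ≈ -5.6820e+12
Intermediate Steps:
((2121 + 14209)*(18030 - 7994) - 32858)*(-34676 + c(-129)) = ((2121 + 14209)*(18030 - 7994) - 32858)*(-34676 + 119/(-129)) = (16330*10036 - 32858)*(-34676 + 119*(-1/129)) = (163887880 - 32858)*(-34676 - 119/129) = 163855022*(-4473323/129) = -732976438578106/129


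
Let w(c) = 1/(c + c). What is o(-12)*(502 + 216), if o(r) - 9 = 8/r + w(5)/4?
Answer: 360077/60 ≈ 6001.3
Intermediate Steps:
w(c) = 1/(2*c)
o(r) = 361/40 + 8/r (o(r) = 9 + (8/r + ((½)/5)/4) = 9 + (8/r + ((½)*(⅕))*(¼)) = 9 + (8/r + (⅒)*(¼)) = 9 + (8/r + 1/40) = 9 + (1/40 + 8/r) = 361/40 + 8/r)
o(-12)*(502 + 216) = (361/40 + 8/(-12))*(502 + 216) = (361/40 + 8*(-1/12))*718 = (361/40 - ⅔)*718 = (1003/120)*718 = 360077/60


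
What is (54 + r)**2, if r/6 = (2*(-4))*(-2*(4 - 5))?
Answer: 1764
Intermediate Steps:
r = -96 (r = 6*((2*(-4))*(-2*(4 - 5))) = 6*(-(-16)*(-1)) = 6*(-8*2) = 6*(-16) = -96)
(54 + r)**2 = (54 - 96)**2 = (-42)**2 = 1764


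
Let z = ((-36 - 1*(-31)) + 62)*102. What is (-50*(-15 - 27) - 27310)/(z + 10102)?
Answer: -12605/7958 ≈ -1.5839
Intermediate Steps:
z = 5814 (z = ((-36 + 31) + 62)*102 = (-5 + 62)*102 = 57*102 = 5814)
(-50*(-15 - 27) - 27310)/(z + 10102) = (-50*(-15 - 27) - 27310)/(5814 + 10102) = (-50*(-42) - 27310)/15916 = (2100 - 27310)*(1/15916) = -25210*1/15916 = -12605/7958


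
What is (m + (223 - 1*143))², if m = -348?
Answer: 71824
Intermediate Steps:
(m + (223 - 1*143))² = (-348 + (223 - 1*143))² = (-348 + (223 - 143))² = (-348 + 80)² = (-268)² = 71824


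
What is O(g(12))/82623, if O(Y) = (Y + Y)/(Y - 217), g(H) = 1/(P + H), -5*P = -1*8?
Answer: -10/1218771873 ≈ -8.2050e-9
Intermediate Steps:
P = 8/5 (P = -(-1)*8/5 = -⅕*(-8) = 8/5 ≈ 1.6000)
g(H) = 1/(8/5 + H)
O(Y) = 2*Y/(-217 + Y) (O(Y) = (2*Y)/(-217 + Y) = 2*Y/(-217 + Y))
O(g(12))/82623 = (2*(5/(8 + 5*12))/(-217 + 5/(8 + 5*12)))/82623 = (2*(5/(8 + 60))/(-217 + 5/(8 + 60)))*(1/82623) = (2*(5/68)/(-217 + 5/68))*(1/82623) = (2*(5/68)/(-14751/68))*(1/82623) = (2*(5/68)*(-68/14751))*(1/82623) = -10/14751*1/82623 = -10/1218771873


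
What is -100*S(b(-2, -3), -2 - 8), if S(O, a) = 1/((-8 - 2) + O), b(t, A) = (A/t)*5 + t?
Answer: 200/9 ≈ 22.222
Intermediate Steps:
b(t, A) = t + 5*A/t (b(t, A) = 5*A/t + t = t + 5*A/t)
S(O, a) = 1/(-10 + O)
-100*S(b(-2, -3), -2 - 8) = -100/(-10 + (-2 + 5*(-3)/(-2))) = -100/(-10 + (-2 + 5*(-3)*(-½))) = -100/(-10 + (-2 + 15/2)) = -100/(-10 + 11/2) = -100/(-9/2) = -100*(-2/9) = 200/9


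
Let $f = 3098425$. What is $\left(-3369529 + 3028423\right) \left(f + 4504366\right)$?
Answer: $-2593357626846$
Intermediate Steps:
$\left(-3369529 + 3028423\right) \left(f + 4504366\right) = \left(-3369529 + 3028423\right) \left(3098425 + 4504366\right) = \left(-341106\right) 7602791 = -2593357626846$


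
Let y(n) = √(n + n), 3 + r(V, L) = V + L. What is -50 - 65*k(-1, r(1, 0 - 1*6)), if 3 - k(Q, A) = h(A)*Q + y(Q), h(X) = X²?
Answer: -4405 + 65*I*√2 ≈ -4405.0 + 91.924*I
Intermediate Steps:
r(V, L) = -3 + L + V (r(V, L) = -3 + (V + L) = -3 + (L + V) = -3 + L + V)
y(n) = √2*√n (y(n) = √(2*n) = √2*√n)
k(Q, A) = 3 - Q*A² - √2*√Q (k(Q, A) = 3 - (A²*Q + √2*√Q) = 3 - (Q*A² + √2*√Q) = 3 + (-Q*A² - √2*√Q) = 3 - Q*A² - √2*√Q)
-50 - 65*k(-1, r(1, 0 - 1*6)) = -50 - 65*(3 - 1*(-1)*(-3 + (0 - 1*6) + 1)² - √2*√(-1)) = -50 - 65*(3 - 1*(-1)*(-3 + (0 - 6) + 1)² - √2*I) = -50 - 65*(3 - 1*(-1)*(-3 - 6 + 1)² - I*√2) = -50 - 65*(3 - 1*(-1)*(-8)² - I*√2) = -50 - 65*(3 - 1*(-1)*64 - I*√2) = -50 - 65*(3 + 64 - I*√2) = -50 - 65*(67 - I*√2) = -50 + (-4355 + 65*I*√2) = -4405 + 65*I*√2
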